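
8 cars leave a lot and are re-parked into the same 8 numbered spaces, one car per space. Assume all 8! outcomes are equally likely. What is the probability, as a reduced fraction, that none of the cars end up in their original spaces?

2119/5760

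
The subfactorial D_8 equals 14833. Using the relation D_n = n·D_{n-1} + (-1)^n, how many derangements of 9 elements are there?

D_9 = 9·14833 - 1 = 133496.

133496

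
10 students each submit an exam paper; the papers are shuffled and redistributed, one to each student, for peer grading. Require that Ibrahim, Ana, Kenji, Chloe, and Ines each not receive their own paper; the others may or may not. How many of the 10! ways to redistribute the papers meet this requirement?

2170680

Inclusion-exclusion on the 5 forbidden self-matches:
Σ_{j=0}^{5} (-1)^j C(5,j)(10-j)!
= C(5,0)·10! - C(5,1)·9! + C(5,2)·8! - C(5,3)·7! + C(5,4)·6! - C(5,5)·5!
= 3628800 - 1814400 + 403200 - 50400 + 3600 - 120
= 2170680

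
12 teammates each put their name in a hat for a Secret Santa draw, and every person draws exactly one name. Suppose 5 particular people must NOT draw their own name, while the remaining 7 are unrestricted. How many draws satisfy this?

312273360

Inclusion-exclusion on the 5 forbidden self-matches:
Σ_{j=0}^{5} (-1)^j C(5,j)(12-j)!
= C(5,0)·12! - C(5,1)·11! + C(5,2)·10! - C(5,3)·9! + C(5,4)·8! - C(5,5)·7!
= 479001600 - 199584000 + 36288000 - 3628800 + 201600 - 5040
= 312273360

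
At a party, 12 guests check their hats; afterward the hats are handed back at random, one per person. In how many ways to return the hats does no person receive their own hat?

!12 = 12! · Σ_{k=0}^{12} (-1)^k/k!
= 12! - 12!/1! + 12!/2! - 12!/3! + 12!/4! - 12!/5! + 12!/6! - 12!/7! + 12!/8! - 12!/9! + 12!/10! - 12!/11! + 12!/12!
= 479001600 - 479001600 + 239500800 - 79833600 + 19958400 - 3991680 + 665280 - 95040 + 11880 - 1320 + 132 - 12 + 1
= 176214841

176214841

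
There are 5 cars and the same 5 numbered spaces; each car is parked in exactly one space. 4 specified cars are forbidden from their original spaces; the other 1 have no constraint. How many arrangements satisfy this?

Let A_j be the event that the j-th constrained one is fixed. By inclusion-exclusion over the 4 events:
Σ_{j=0}^{4} (-1)^j C(4,j)(5-j)!
= C(4,0)·5! - C(4,1)·4! + C(4,2)·3! - C(4,3)·2! + C(4,4)·1!
= 120 - 96 + 36 - 8 + 1
= 53

53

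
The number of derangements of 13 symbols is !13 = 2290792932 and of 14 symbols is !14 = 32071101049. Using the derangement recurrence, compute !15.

481066515734

!15 = (15-1)·(!14 + !13) = 14·(32071101049 + 2290792932) = 14·34361893981 = 481066515734.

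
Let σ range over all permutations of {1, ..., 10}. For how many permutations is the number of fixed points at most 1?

# with exactly i fixed is C(10,i)·!(10-i); sum over i=0..1:
  i=0: C(10,0)·!10 = 1·1334961 = 1334961
  i=1: C(10,1)·!9 = 10·133496 = 1334960
Total = 2669921.

2669921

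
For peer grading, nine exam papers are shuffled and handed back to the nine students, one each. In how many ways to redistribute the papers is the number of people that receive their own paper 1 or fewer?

# with exactly i fixed is C(9,i)·!(9-i); sum over i=0..1:
  i=0: C(9,0)·!9 = 1·133496 = 133496
  i=1: C(9,1)·!8 = 9·14833 = 133497
Total = 266993.

266993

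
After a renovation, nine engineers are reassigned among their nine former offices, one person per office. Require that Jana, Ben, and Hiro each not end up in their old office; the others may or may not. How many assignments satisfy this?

256320

Inclusion-exclusion on the 3 forbidden self-matches:
Σ_{j=0}^{3} (-1)^j C(3,j)(9-j)!
= C(3,0)·9! - C(3,1)·8! + C(3,2)·7! - C(3,3)·6!
= 362880 - 120960 + 15120 - 720
= 256320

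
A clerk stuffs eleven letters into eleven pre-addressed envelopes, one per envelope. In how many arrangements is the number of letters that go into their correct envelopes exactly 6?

20328

Choose which 6 of the 11 are fixed: C(11,6) = 462.
The other 5 form a derangement: !5 = 44.
Total: 462 × 44 = 20328.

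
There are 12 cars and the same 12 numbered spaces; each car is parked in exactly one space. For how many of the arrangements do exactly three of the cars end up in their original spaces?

29369120

Choose which 3 of the 12 are fixed: C(12,3) = 220.
The other 9 form a derangement: !9 = 133496.
Total: 220 × 133496 = 29369120.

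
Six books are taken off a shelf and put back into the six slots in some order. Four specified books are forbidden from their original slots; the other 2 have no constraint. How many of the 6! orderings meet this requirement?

Inclusion-exclusion on the 4 forbidden self-matches:
Σ_{j=0}^{4} (-1)^j C(4,j)(6-j)!
= C(4,0)·6! - C(4,1)·5! + C(4,2)·4! - C(4,3)·3! + C(4,4)·2!
= 720 - 480 + 144 - 24 + 2
= 362

362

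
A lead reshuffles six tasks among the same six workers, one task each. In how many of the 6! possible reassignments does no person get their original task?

265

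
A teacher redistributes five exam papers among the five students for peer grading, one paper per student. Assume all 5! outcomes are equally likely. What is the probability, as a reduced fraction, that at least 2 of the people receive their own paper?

31/120

Favorable outcomes: Σ_{i≥2} C(5,i)·!(5-i) = 10·2 + 10·1 + 5·0 + 1·1 = 31.
Total outcomes: 5! = 120.
Probability = 31/120 = 31/120.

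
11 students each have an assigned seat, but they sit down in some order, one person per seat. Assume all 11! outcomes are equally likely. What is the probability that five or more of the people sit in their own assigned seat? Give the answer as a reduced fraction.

73057/19958400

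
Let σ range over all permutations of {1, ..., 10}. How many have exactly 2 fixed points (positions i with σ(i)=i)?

667485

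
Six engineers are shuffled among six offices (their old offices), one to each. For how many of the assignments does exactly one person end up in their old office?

Choose which one of the 6 is fixed: C(6,1) = 6.
The remaining 5 must be deranged: !5 = 44.
Total: 6 × 44 = 264.

264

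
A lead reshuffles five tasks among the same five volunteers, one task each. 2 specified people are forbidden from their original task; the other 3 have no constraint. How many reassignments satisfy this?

78

Inclusion-exclusion on the 2 forbidden self-matches:
Σ_{j=0}^{2} (-1)^j C(2,j)(5-j)!
= C(2,0)·5! - C(2,1)·4! + C(2,2)·3!
= 120 - 48 + 6
= 78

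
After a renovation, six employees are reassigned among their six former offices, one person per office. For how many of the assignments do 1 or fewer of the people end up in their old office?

Sum C(6,i)·!(6-i) for i = 0..1:
  i=0: C(6,0)·!6 = 1·265 = 265
  i=1: C(6,1)·!5 = 6·44 = 264
Total = 529.

529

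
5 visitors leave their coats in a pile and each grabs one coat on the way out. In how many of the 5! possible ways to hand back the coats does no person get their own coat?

44

The subfactorial !5 = [5!/e] (nearest integer).
5! = 120, and 120/e ≈ 44.15, so !5 = 44.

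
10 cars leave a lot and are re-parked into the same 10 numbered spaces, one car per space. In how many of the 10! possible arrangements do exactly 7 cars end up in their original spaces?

Pick the 7 fixed positions: C(10,7) = 120 ways.
The other 3 form a derangement: !3 = 2.
Total: 120 × 2 = 240.

240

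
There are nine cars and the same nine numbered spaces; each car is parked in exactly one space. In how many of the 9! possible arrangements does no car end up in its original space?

133496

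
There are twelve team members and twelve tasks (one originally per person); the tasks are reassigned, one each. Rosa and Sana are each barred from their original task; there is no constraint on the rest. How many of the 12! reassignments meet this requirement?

Let A_j be the event that the j-th constrained one is fixed. By inclusion-exclusion over the 2 events:
Σ_{j=0}^{2} (-1)^j C(2,j)(12-j)!
= C(2,0)·12! - C(2,1)·11! + C(2,2)·10!
= 479001600 - 79833600 + 3628800
= 402796800

402796800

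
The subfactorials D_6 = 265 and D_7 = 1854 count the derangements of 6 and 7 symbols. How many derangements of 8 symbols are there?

D_8 = (8-1)·(D_7 + D_6) = 7·(1854 + 265) = 7·2119 = 14833.

14833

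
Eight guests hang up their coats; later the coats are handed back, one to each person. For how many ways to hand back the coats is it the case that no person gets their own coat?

14833

Recurrence: !8 = 8·!7 + (-1)^8.
!8 = 8·1854 + 1 = 14833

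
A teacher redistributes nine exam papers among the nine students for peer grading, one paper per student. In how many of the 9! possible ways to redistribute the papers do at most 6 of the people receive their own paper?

362843

Sum C(9,i)·!(9-i) for i = 0..6:
  i=0: C(9,0)·!9 = 1·133496 = 133496
  i=1: C(9,1)·!8 = 9·14833 = 133497
  i=2: C(9,2)·!7 = 36·1854 = 66744
  i=3: C(9,3)·!6 = 84·265 = 22260
  i=4: C(9,4)·!5 = 126·44 = 5544
  i=5: C(9,5)·!4 = 126·9 = 1134
  i=6: C(9,6)·!3 = 84·2 = 168
Total = 362843.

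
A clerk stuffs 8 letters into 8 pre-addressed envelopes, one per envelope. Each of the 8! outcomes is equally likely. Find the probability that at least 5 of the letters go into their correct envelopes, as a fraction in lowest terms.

Favorable outcomes: Σ_{i≥5} C(8,i)·!(8-i) = 56·2 + 28·1 + 8·0 + 1·1 = 141.
Total outcomes: 8! = 40320.
Probability = 141/40320 = 47/13440.

47/13440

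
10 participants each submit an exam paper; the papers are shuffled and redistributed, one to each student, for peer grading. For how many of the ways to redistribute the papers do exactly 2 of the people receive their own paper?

667485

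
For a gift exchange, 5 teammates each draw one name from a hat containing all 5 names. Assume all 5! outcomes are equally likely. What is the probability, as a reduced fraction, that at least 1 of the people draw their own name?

19/30

Favorable outcomes: Σ_{i≥1} C(5,i)·!(5-i) = 5·9 + 10·2 + 10·1 + 5·0 + 1·1 = 76.
Total outcomes: 5! = 120.
Probability = 76/120 = 19/30.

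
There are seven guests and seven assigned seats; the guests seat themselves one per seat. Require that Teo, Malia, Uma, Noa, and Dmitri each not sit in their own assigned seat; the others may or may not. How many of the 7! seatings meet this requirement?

Let A_j be the event that the j-th constrained one is fixed. By inclusion-exclusion over the 5 events:
Σ_{j=0}^{5} (-1)^j C(5,j)(7-j)!
= C(5,0)·7! - C(5,1)·6! + C(5,2)·5! - C(5,3)·4! + C(5,4)·3! - C(5,5)·2!
= 5040 - 3600 + 1200 - 240 + 30 - 2
= 2428

2428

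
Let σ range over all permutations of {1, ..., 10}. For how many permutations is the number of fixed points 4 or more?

68914

Sum C(10,i)·!(10-i) for i = 4..10:
  i=4: C(10,4)·!6 = 210·265 = 55650
  i=5: C(10,5)·!5 = 252·44 = 11088
  i=6: C(10,6)·!4 = 210·9 = 1890
  i=7: C(10,7)·!3 = 120·2 = 240
  i=8: C(10,8)·!2 = 45·1 = 45
  i=9: C(10,9)·!1 = 10·0 = 0
  i=10: C(10,10)·!0 = 1·1 = 1
Total = 68914.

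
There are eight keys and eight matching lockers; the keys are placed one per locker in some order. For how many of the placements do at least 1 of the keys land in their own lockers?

# with exactly i fixed is C(8,i)·!(8-i); sum over i=1..8:
  i=1: C(8,1)·!7 = 8·1854 = 14832
  i=2: C(8,2)·!6 = 28·265 = 7420
  i=3: C(8,3)·!5 = 56·44 = 2464
  i=4: C(8,4)·!4 = 70·9 = 630
  i=5: C(8,5)·!3 = 56·2 = 112
  i=6: C(8,6)·!2 = 28·1 = 28
  i=7: C(8,7)·!1 = 8·0 = 0
  i=8: C(8,8)·!0 = 1·1 = 1
Total = 25487.

25487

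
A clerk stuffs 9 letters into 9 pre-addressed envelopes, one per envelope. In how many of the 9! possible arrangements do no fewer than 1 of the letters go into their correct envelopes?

229384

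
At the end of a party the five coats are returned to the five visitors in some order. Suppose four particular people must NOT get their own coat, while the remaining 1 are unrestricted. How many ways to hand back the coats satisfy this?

53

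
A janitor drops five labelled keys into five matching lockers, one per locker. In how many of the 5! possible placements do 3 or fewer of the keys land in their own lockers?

119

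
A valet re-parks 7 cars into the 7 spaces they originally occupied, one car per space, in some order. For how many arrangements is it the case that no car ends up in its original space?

1854

!7 is the nearest integer to 7!/e.
7! = 5040, and 5040/e ≈ 1854.11, so !7 = 1854.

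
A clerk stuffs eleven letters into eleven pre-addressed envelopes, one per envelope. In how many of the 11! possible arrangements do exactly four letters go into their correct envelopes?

Choose which 4 of the 11 are fixed: C(11,4) = 330.
The remaining 7 must be deranged: !7 = 1854.
Total: 330 × 1854 = 611820.

611820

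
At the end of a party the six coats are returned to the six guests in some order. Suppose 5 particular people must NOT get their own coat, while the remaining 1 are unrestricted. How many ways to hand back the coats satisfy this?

309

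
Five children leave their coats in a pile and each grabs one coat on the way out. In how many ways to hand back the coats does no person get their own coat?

!5 = 5! · Σ_{k=0}^{5} (-1)^k/k!
= 5! - 5!/1! + 5!/2! - 5!/3! + 5!/4! - 5!/5!
= 120 - 120 + 60 - 20 + 5 - 1
= 44

44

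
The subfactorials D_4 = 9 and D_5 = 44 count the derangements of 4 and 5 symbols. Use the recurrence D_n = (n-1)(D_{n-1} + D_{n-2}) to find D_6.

D_6 = (6-1)·(D_5 + D_4) = 5·(44 + 9) = 5·53 = 265.

265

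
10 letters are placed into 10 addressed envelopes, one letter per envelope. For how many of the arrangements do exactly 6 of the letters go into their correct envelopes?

1890

Pick the 6 fixed positions: C(10,6) = 210 ways.
The other 4 form a derangement: !4 = 9.
Total: 210 × 9 = 1890.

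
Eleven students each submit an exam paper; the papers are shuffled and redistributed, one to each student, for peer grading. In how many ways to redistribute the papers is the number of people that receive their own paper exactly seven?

2970

Choose which 7 of the 11 are fixed: C(11,7) = 330.
The other 4 form a derangement: !4 = 9.
Total: 330 × 9 = 2970.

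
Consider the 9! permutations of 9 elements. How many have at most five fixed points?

362675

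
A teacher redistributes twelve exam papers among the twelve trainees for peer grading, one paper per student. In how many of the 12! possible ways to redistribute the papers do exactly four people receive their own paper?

Pick the 4 fixed positions: C(12,4) = 495 ways.
The other 8 form a derangement: !8 = 14833.
Total: 495 × 14833 = 7342335.

7342335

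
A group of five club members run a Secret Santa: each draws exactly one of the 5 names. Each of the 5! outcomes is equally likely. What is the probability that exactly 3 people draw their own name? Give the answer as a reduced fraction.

1/12

Favorable outcomes: C(5,3)·!2 = 10·1 = 10.
Total outcomes: 5! = 120.
Probability = 10/120 = 1/12.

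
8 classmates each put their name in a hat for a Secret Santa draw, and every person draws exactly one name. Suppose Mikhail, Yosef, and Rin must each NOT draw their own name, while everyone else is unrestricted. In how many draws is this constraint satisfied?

27240

Let A_j be the event that the j-th constrained one is fixed. By inclusion-exclusion over the 3 events:
Σ_{j=0}^{3} (-1)^j C(3,j)(8-j)!
= C(3,0)·8! - C(3,1)·7! + C(3,2)·6! - C(3,3)·5!
= 40320 - 15120 + 2160 - 120
= 27240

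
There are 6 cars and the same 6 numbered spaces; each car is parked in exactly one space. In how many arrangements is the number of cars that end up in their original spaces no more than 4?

719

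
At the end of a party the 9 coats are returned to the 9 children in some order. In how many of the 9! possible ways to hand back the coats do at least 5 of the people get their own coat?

1339

# with exactly i fixed is C(9,i)·!(9-i); sum over i=5..9:
  i=5: C(9,5)·!4 = 126·9 = 1134
  i=6: C(9,6)·!3 = 84·2 = 168
  i=7: C(9,7)·!2 = 36·1 = 36
  i=8: C(9,8)·!1 = 9·0 = 0
  i=9: C(9,9)·!0 = 1·1 = 1
Total = 1339.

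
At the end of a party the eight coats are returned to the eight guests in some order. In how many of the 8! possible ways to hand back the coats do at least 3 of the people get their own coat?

3235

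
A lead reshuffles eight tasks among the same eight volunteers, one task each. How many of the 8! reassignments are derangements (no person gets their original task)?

By inclusion-exclusion, !8 = Σ (-1)^k · 8!/k! for k=0..8
= 8! - 8!/1! + 8!/2! - 8!/3! + 8!/4! - 8!/5! + 8!/6! - 8!/7! + 8!/8!
= 40320 - 40320 + 20160 - 6720 + 1680 - 336 + 56 - 8 + 1
= 14833

14833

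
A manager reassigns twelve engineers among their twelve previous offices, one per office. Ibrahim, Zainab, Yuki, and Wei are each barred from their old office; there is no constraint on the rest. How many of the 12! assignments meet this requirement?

Let A_j be the event that the j-th constrained one is fixed. By inclusion-exclusion over the 4 events:
Σ_{j=0}^{4} (-1)^j C(4,j)(12-j)!
= C(4,0)·12! - C(4,1)·11! + C(4,2)·10! - C(4,3)·9! + C(4,4)·8!
= 479001600 - 159667200 + 21772800 - 1451520 + 40320
= 339696000

339696000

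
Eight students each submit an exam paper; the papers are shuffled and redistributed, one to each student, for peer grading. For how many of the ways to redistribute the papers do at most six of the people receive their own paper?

40319

# with exactly i fixed is C(8,i)·!(8-i); sum over i=0..6:
  i=0: C(8,0)·!8 = 1·14833 = 14833
  i=1: C(8,1)·!7 = 8·1854 = 14832
  i=2: C(8,2)·!6 = 28·265 = 7420
  i=3: C(8,3)·!5 = 56·44 = 2464
  i=4: C(8,4)·!4 = 70·9 = 630
  i=5: C(8,5)·!3 = 56·2 = 112
  i=6: C(8,6)·!2 = 28·1 = 28
Total = 40319.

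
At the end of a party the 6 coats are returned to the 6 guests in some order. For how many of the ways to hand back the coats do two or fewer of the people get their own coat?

664

# with exactly i fixed is C(6,i)·!(6-i); sum over i=0..2:
  i=0: C(6,0)·!6 = 1·265 = 265
  i=1: C(6,1)·!5 = 6·44 = 264
  i=2: C(6,2)·!4 = 15·9 = 135
Total = 664.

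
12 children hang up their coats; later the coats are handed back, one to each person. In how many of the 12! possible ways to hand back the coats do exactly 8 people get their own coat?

4455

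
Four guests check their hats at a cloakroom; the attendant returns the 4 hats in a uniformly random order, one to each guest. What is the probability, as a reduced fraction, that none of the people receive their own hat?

3/8

Favorable outcomes: !4 = 9.
Total outcomes: 4! = 24.
Probability = 9/24 = 3/8.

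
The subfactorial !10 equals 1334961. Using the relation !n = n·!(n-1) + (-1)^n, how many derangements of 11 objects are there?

!11 = 11·1334961 - 1 = 14684570.

14684570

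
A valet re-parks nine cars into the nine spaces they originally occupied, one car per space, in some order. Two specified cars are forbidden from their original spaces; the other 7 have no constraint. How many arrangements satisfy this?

287280

Inclusion-exclusion on the 2 forbidden self-matches:
Σ_{j=0}^{2} (-1)^j C(2,j)(9-j)!
= C(2,0)·9! - C(2,1)·8! + C(2,2)·7!
= 362880 - 80640 + 5040
= 287280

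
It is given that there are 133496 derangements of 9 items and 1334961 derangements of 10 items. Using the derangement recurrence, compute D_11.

14684570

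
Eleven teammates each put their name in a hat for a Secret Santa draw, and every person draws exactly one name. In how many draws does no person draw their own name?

14684570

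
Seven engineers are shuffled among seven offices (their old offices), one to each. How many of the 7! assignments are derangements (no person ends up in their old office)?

By inclusion-exclusion, !7 = Σ (-1)^k · 7!/k! for k=0..7
= 7! - 7!/1! + 7!/2! - 7!/3! + 7!/4! - 7!/5! + 7!/6! - 7!/7!
= 5040 - 5040 + 2520 - 840 + 210 - 42 + 7 - 1
= 1854

1854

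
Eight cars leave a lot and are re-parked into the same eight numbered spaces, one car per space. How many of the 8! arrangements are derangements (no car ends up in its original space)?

14833

Recurrence: !8 = 8·!7 + (-1)^8.
!8 = 8·1854 + 1 = 14833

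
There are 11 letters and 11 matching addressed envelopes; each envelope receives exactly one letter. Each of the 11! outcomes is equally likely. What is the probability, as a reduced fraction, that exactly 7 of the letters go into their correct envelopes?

Favorable outcomes: C(11,7)·!4 = 330·9 = 2970.
Total outcomes: 11! = 39916800.
Probability = 2970/39916800 = 1/13440.

1/13440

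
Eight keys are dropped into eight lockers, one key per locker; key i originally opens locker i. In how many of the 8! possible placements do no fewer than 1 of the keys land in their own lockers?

25487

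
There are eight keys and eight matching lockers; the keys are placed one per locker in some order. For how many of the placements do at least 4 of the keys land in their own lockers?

771

# with exactly i fixed is C(8,i)·!(8-i); sum over i=4..8:
  i=4: C(8,4)·!4 = 70·9 = 630
  i=5: C(8,5)·!3 = 56·2 = 112
  i=6: C(8,6)·!2 = 28·1 = 28
  i=7: C(8,7)·!1 = 8·0 = 0
  i=8: C(8,8)·!0 = 1·1 = 1
Total = 771.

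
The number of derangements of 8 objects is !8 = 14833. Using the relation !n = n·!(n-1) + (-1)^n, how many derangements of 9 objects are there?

133496

!9 = 9·14833 - 1 = 133496.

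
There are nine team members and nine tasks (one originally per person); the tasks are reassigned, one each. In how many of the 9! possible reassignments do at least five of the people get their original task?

1339

Sum C(9,i)·!(9-i) for i = 5..9:
  i=5: C(9,5)·!4 = 126·9 = 1134
  i=6: C(9,6)·!3 = 84·2 = 168
  i=7: C(9,7)·!2 = 36·1 = 36
  i=8: C(9,8)·!1 = 9·0 = 0
  i=9: C(9,9)·!0 = 1·1 = 1
Total = 1339.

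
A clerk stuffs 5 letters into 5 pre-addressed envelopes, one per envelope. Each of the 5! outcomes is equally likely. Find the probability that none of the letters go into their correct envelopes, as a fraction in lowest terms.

11/30

Favorable outcomes: !5 = 44.
Total outcomes: 5! = 120.
Probability = 44/120 = 11/30.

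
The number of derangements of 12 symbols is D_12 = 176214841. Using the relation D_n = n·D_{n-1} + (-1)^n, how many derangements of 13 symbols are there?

2290792932

D_13 = 13·176214841 - 1 = 2290792932.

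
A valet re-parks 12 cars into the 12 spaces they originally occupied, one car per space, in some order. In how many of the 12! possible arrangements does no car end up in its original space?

!12 = 12! · Σ_{k=0}^{12} (-1)^k/k!
= 12! - 12!/1! + 12!/2! - 12!/3! + 12!/4! - 12!/5! + 12!/6! - 12!/7! + 12!/8! - 12!/9! + 12!/10! - 12!/11! + 12!/12!
= 479001600 - 479001600 + 239500800 - 79833600 + 19958400 - 3991680 + 665280 - 95040 + 11880 - 1320 + 132 - 12 + 1
= 176214841

176214841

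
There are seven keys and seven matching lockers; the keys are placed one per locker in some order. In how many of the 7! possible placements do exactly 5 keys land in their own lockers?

21

Choose which 5 of the 7 are fixed: C(7,5) = 21.
The remaining 2 must be deranged: !2 = 1.
Total: 21 × 1 = 21.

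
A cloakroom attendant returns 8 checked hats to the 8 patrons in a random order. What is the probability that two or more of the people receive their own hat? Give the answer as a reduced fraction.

Favorable outcomes: Σ_{i≥2} C(8,i)·!(8-i) = 28·265 + 56·44 + 70·9 + 56·2 + 28·1 + 8·0 + 1·1 = 10655.
Total outcomes: 8! = 40320.
Probability = 10655/40320 = 2131/8064.

2131/8064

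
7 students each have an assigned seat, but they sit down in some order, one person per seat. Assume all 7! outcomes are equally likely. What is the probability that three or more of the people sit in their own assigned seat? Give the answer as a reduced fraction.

407/5040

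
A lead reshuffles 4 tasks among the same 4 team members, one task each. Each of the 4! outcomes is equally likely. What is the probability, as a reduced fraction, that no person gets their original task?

3/8

Favorable outcomes: !4 = 9.
Total outcomes: 4! = 24.
Probability = 9/24 = 3/8.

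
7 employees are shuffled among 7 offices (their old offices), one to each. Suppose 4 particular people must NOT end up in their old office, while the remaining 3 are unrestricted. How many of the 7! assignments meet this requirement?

2790

Let A_j be the event that the j-th constrained one is fixed. By inclusion-exclusion over the 4 events:
Σ_{j=0}^{4} (-1)^j C(4,j)(7-j)!
= C(4,0)·7! - C(4,1)·6! + C(4,2)·5! - C(4,3)·4! + C(4,4)·3!
= 5040 - 2880 + 720 - 96 + 6
= 2790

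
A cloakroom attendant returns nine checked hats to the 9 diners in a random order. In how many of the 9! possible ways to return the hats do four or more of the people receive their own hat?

# with exactly i fixed is C(9,i)·!(9-i); sum over i=4..9:
  i=4: C(9,4)·!5 = 126·44 = 5544
  i=5: C(9,5)·!4 = 126·9 = 1134
  i=6: C(9,6)·!3 = 84·2 = 168
  i=7: C(9,7)·!2 = 36·1 = 36
  i=8: C(9,8)·!1 = 9·0 = 0
  i=9: C(9,9)·!0 = 1·1 = 1
Total = 6883.

6883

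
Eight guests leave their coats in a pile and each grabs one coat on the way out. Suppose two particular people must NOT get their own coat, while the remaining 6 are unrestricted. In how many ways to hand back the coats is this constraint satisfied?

30960

Let A_j be the event that the j-th constrained one is fixed. By inclusion-exclusion over the 2 events:
Σ_{j=0}^{2} (-1)^j C(2,j)(8-j)!
= C(2,0)·8! - C(2,1)·7! + C(2,2)·6!
= 40320 - 10080 + 720
= 30960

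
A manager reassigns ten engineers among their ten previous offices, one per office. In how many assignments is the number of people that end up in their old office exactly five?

11088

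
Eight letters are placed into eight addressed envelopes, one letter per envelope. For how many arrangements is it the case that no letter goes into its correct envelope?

14833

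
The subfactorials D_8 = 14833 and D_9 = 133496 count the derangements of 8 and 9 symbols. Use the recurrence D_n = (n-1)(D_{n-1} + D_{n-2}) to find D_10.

1334961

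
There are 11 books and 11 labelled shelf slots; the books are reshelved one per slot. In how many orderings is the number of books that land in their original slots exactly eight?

Choose which 8 of the 11 are fixed: C(11,8) = 165.
The remaining 3 must be deranged: !3 = 2.
Total: 165 × 2 = 330.

330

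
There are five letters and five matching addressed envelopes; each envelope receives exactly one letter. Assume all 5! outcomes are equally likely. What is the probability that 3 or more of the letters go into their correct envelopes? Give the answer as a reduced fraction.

11/120

Favorable outcomes: Σ_{i≥3} C(5,i)·!(5-i) = 10·1 + 5·0 + 1·1 = 11.
Total outcomes: 5! = 120.
Probability = 11/120 = 11/120.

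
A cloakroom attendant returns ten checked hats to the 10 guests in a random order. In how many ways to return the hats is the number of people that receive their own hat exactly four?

55650

Pick the 4 fixed positions: C(10,4) = 210 ways.
The other 6 form a derangement: !6 = 265.
Total: 210 × 265 = 55650.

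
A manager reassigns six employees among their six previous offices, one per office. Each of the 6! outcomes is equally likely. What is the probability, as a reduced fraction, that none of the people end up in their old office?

53/144

Favorable outcomes: !6 = 265.
Total outcomes: 6! = 720.
Probability = 265/720 = 53/144.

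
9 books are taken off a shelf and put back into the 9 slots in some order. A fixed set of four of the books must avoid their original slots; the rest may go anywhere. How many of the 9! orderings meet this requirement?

229080

Inclusion-exclusion on the 4 forbidden self-matches:
Σ_{j=0}^{4} (-1)^j C(4,j)(9-j)!
= C(4,0)·9! - C(4,1)·8! + C(4,2)·7! - C(4,3)·6! + C(4,4)·5!
= 362880 - 161280 + 30240 - 2880 + 120
= 229080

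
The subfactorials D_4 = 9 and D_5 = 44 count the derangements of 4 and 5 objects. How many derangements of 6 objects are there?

D_6 = (6-1)·(D_5 + D_4) = 5·(44 + 9) = 5·53 = 265.

265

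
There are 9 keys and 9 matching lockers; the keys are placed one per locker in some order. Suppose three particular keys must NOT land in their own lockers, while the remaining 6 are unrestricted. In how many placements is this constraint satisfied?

256320

Let A_j be the event that the j-th constrained one is fixed. By inclusion-exclusion over the 3 events:
Σ_{j=0}^{3} (-1)^j C(3,j)(9-j)!
= C(3,0)·9! - C(3,1)·8! + C(3,2)·7! - C(3,3)·6!
= 362880 - 120960 + 15120 - 720
= 256320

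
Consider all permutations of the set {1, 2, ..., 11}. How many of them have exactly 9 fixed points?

55

Choose which 9 of the 11 are fixed: C(11,9) = 55.
The other 2 form a derangement: !2 = 1.
Total: 55 × 1 = 55.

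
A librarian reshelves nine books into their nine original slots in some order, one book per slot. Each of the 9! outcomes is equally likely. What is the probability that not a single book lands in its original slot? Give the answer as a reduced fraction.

16687/45360

Favorable outcomes: !9 = 133496.
Total outcomes: 9! = 362880.
Probability = 133496/362880 = 16687/45360.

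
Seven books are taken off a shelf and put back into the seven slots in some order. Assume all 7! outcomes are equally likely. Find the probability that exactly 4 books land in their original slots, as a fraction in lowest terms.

1/72

Favorable outcomes: C(7,4)·!3 = 35·2 = 70.
Total outcomes: 7! = 5040.
Probability = 70/5040 = 1/72.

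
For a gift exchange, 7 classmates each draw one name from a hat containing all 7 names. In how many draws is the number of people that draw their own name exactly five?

21

Choose which 5 of the 7 are fixed: C(7,5) = 21.
The remaining 2 must be deranged: !2 = 1.
Total: 21 × 1 = 21.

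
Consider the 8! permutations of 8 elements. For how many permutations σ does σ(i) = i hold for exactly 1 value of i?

Choose which one of the 8 is fixed: C(8,1) = 8.
The other 7 form a derangement: !7 = 1854.
Total: 8 × 1854 = 14832.

14832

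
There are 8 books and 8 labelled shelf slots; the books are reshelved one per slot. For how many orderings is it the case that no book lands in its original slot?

14833

The subfactorial !8 = [8!/e] (nearest integer).
8! = 40320, and 40320/e ≈ 14832.90, so !8 = 14833.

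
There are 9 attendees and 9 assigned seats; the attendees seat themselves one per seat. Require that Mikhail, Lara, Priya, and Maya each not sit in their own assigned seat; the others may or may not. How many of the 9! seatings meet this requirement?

229080

Let A_j be the event that the j-th constrained one is fixed. By inclusion-exclusion over the 4 events:
Σ_{j=0}^{4} (-1)^j C(4,j)(9-j)!
= C(4,0)·9! - C(4,1)·8! + C(4,2)·7! - C(4,3)·6! + C(4,4)·5!
= 362880 - 161280 + 30240 - 2880 + 120
= 229080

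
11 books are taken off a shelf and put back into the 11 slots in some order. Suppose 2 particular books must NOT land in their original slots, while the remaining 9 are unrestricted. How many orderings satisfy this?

33022080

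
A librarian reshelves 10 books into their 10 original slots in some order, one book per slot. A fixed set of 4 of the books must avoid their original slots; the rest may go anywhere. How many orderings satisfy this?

Inclusion-exclusion on the 4 forbidden self-matches:
Σ_{j=0}^{4} (-1)^j C(4,j)(10-j)!
= C(4,0)·10! - C(4,1)·9! + C(4,2)·8! - C(4,3)·7! + C(4,4)·6!
= 3628800 - 1451520 + 241920 - 20160 + 720
= 2399760

2399760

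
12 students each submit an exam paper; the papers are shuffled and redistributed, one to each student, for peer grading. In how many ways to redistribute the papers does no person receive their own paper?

By inclusion-exclusion, !12 = Σ (-1)^k · 12!/k! for k=0..12
= 12! - 12!/1! + 12!/2! - 12!/3! + 12!/4! - 12!/5! + 12!/6! - 12!/7! + 12!/8! - 12!/9! + 12!/10! - 12!/11! + 12!/12!
= 479001600 - 479001600 + 239500800 - 79833600 + 19958400 - 3991680 + 665280 - 95040 + 11880 - 1320 + 132 - 12 + 1
= 176214841

176214841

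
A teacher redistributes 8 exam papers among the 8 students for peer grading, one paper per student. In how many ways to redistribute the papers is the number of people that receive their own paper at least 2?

Sum C(8,i)·!(8-i) for i = 2..8:
  i=2: C(8,2)·!6 = 28·265 = 7420
  i=3: C(8,3)·!5 = 56·44 = 2464
  i=4: C(8,4)·!4 = 70·9 = 630
  i=5: C(8,5)·!3 = 56·2 = 112
  i=6: C(8,6)·!2 = 28·1 = 28
  i=7: C(8,7)·!1 = 8·0 = 0
  i=8: C(8,8)·!0 = 1·1 = 1
Total = 10655.

10655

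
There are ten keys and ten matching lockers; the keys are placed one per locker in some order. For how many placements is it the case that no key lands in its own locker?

1334961

Use !n = (n-1)(!(n-1) + !(n-2)).
!10 = 9·(133496 + 14833) = 9·148329 = 1334961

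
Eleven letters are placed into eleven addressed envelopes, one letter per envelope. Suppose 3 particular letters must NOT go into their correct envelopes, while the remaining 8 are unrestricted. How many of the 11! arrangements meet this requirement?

30078720

Inclusion-exclusion on the 3 forbidden self-matches:
Σ_{j=0}^{3} (-1)^j C(3,j)(11-j)!
= C(3,0)·11! - C(3,1)·10! + C(3,2)·9! - C(3,3)·8!
= 39916800 - 10886400 + 1088640 - 40320
= 30078720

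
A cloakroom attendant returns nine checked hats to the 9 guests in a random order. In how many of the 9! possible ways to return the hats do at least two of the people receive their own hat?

Sum C(9,i)·!(9-i) for i = 2..9:
  i=2: C(9,2)·!7 = 36·1854 = 66744
  i=3: C(9,3)·!6 = 84·265 = 22260
  i=4: C(9,4)·!5 = 126·44 = 5544
  i=5: C(9,5)·!4 = 126·9 = 1134
  i=6: C(9,6)·!3 = 84·2 = 168
  i=7: C(9,7)·!2 = 36·1 = 36
  i=8: C(9,8)·!1 = 9·0 = 0
  i=9: C(9,9)·!0 = 1·1 = 1
Total = 95887.

95887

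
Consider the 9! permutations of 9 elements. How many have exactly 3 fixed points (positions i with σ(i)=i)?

Pick the 3 fixed positions: C(9,3) = 84 ways.
The other 6 form a derangement: !6 = 265.
Total: 84 × 265 = 22260.

22260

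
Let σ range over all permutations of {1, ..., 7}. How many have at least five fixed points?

22

Sum C(7,i)·!(7-i) for i = 5..7:
  i=5: C(7,5)·!2 = 21·1 = 21
  i=6: C(7,6)·!1 = 7·0 = 0
  i=7: C(7,7)·!0 = 1·1 = 1
Total = 22.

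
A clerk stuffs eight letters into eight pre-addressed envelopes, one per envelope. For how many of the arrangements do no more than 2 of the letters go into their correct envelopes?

Sum C(8,i)·!(8-i) for i = 0..2:
  i=0: C(8,0)·!8 = 1·14833 = 14833
  i=1: C(8,1)·!7 = 8·1854 = 14832
  i=2: C(8,2)·!6 = 28·265 = 7420
Total = 37085.

37085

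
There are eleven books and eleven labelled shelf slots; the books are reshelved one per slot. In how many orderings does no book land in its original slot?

14684570

The subfactorial !11 = [11!/e] (nearest integer).
11! = 39916800, and 39916800/e ≈ 14684570.08, so !11 = 14684570.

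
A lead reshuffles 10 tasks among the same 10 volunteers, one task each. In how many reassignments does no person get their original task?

Recurrence: !10 = 9·(!9 + !8).
!10 = 9·(133496 + 14833) = 9·148329 = 1334961

1334961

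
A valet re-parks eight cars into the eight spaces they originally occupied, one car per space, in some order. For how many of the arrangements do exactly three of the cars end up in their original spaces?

Choose which 3 of the 8 are fixed: C(8,3) = 56.
The remaining 5 must be deranged: !5 = 44.
Total: 56 × 44 = 2464.

2464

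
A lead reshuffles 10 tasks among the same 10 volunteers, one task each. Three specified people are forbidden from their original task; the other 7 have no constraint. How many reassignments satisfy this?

Let A_j be the event that the j-th constrained one is fixed. By inclusion-exclusion over the 3 events:
Σ_{j=0}^{3} (-1)^j C(3,j)(10-j)!
= C(3,0)·10! - C(3,1)·9! + C(3,2)·8! - C(3,3)·7!
= 3628800 - 1088640 + 120960 - 5040
= 2656080

2656080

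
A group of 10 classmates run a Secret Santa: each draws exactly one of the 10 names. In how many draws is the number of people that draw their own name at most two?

3337406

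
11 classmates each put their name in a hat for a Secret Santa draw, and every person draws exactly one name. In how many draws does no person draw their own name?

14684570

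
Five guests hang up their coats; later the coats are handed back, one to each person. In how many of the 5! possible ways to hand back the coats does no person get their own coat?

44

!5 = 5! · Σ_{k=0}^{5} (-1)^k/k!
= 5! - 5!/1! + 5!/2! - 5!/3! + 5!/4! - 5!/5!
= 120 - 120 + 60 - 20 + 5 - 1
= 44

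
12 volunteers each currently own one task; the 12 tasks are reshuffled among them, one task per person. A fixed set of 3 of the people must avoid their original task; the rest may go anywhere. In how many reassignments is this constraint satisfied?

369774720

Inclusion-exclusion on the 3 forbidden self-matches:
Σ_{j=0}^{3} (-1)^j C(3,j)(12-j)!
= C(3,0)·12! - C(3,1)·11! + C(3,2)·10! - C(3,3)·9!
= 479001600 - 119750400 + 10886400 - 362880
= 369774720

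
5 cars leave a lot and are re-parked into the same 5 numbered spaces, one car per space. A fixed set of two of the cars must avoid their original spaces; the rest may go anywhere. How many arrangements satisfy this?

Inclusion-exclusion on the 2 forbidden self-matches:
Σ_{j=0}^{2} (-1)^j C(2,j)(5-j)!
= C(2,0)·5! - C(2,1)·4! + C(2,2)·3!
= 120 - 48 + 6
= 78

78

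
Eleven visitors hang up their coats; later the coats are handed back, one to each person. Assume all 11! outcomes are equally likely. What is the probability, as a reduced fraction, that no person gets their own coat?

Favorable outcomes: !11 = 14684570.
Total outcomes: 11! = 39916800.
Probability = 14684570/39916800 = 1468457/3991680.

1468457/3991680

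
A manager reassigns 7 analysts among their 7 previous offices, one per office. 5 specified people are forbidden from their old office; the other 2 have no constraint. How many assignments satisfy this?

2428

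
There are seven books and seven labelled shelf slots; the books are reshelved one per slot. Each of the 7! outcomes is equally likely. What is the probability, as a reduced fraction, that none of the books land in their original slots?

103/280

Favorable outcomes: !7 = 1854.
Total outcomes: 7! = 5040.
Probability = 1854/5040 = 103/280.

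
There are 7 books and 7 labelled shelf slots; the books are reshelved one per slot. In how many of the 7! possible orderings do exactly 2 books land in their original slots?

924

Pick the 2 fixed positions: C(7,2) = 21 ways.
The remaining 5 must be deranged: !5 = 44.
Total: 21 × 44 = 924.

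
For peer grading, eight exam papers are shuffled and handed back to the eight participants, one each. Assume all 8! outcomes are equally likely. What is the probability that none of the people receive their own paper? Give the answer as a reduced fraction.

2119/5760

Favorable outcomes: !8 = 14833.
Total outcomes: 8! = 40320.
Probability = 14833/40320 = 2119/5760.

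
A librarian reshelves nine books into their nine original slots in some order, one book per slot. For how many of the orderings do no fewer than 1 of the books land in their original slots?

229384

Sum C(9,i)·!(9-i) for i = 1..9:
  i=1: C(9,1)·!8 = 9·14833 = 133497
  i=2: C(9,2)·!7 = 36·1854 = 66744
  i=3: C(9,3)·!6 = 84·265 = 22260
  i=4: C(9,4)·!5 = 126·44 = 5544
  i=5: C(9,5)·!4 = 126·9 = 1134
  i=6: C(9,6)·!3 = 84·2 = 168
  i=7: C(9,7)·!2 = 36·1 = 36
  i=8: C(9,8)·!1 = 9·0 = 0
  i=9: C(9,9)·!0 = 1·1 = 1
Total = 229384.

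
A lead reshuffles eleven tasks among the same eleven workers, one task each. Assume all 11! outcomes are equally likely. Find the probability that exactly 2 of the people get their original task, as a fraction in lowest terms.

Favorable outcomes: C(11,2)·!9 = 55·133496 = 7342280.
Total outcomes: 11! = 39916800.
Probability = 7342280/39916800 = 16687/90720.

16687/90720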